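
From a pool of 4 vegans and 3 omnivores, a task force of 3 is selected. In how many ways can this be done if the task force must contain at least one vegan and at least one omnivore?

With no constraint there are C(7,3) = 35 possible selections.
Selections missing a whole group: no vegans → C(3,3) = 1; no omnivores → C(4,3) = 4.
Both groups omitted at once is impossible, so 35 − 5 = 30.

30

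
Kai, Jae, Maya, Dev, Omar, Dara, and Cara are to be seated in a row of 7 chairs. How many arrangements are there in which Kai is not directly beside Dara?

There are 7! = 5040 arrangements in all. If Kai and Dara are adjacent, merging them into one block gives 2·(6)! = 1440 arrangements.
Complementary counting: 5040 − 1440 = 3600.

3600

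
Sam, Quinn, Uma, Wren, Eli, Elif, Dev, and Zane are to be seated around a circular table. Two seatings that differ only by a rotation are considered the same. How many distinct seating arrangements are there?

Fix one person's seat to break rotational symmetry; the remaining 7 people can be arranged in (7)! = 5040 ways.

5040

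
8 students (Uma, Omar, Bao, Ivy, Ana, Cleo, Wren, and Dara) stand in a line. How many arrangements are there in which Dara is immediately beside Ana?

Place the 6 others and the Dara-Ana pair as 7 objects in a line; the pair has 2 internal arrangements.
That gives 2 × 7! = 2 × 5040 = 10080.

10080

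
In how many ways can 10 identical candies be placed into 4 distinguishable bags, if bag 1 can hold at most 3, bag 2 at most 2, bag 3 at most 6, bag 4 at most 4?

Without the upper bounds there are C(13,3) = 286 ways to split 10 among 4 bags.
Subtract solutions that violate a single cap (substitute x_i' = x_i − (cap_i+1)): x_1 ≥ 4 gives C(9,3) = 84; x_2 ≥ 3 gives C(10,3) = 120; x_3 ≥ 7 gives C(6,3) = 20; x_4 ≥ 5 gives C(8,3) = 56. Together 280.
Add back pairs where two caps are both exceeded: 20 + 0 + 4 + 1 + 10 + 0 = 35.
By inclusion–exclusion the count is 286 − 280 + 35 = 41.

41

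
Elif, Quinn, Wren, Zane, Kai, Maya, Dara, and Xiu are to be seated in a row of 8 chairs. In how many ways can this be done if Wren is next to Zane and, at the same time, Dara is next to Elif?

2880

Treat {Wren,Zane} as one block (2 orders) and {Dara,Elif} as another (2 orders).
That leaves 6 units to arrange: 2 × 2 × 6! = 4 × 720 = 2880.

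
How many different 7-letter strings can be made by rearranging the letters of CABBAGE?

1260

CABBAGE has 7 letters with A appearing twice and B appearing twice.
So there are 7! / (2!·2!) = 1260 distinguishable arrangements.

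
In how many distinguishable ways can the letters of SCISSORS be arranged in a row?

1680

The 8 letters of SCISSORS have repeats: S appearing 4 times.
The number of distinct arrangements is 8!/(4!) = 40320/24 = 1680.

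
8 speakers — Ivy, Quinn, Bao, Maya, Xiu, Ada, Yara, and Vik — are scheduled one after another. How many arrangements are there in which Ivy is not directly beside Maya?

30240

Of the 8! = 40320 arrangements, those with Ivy and Maya adjacent number 2 × 7! = 10080 (treat the pair as a block with 2 internal orders).
Complementary counting: 40320 − 10080 = 30240.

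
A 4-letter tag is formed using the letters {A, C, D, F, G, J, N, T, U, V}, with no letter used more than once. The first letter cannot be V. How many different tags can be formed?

4536

The first letter has 10−1 = 9 choices (anything except V).
The remaining 3 letters are filled from the other 9 symbols without repetition: 9 × 8 × 7 = 504.
Total: 9 × 504 = 4536.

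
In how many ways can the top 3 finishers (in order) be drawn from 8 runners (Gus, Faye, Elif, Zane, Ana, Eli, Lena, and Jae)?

There are 8 choices for 1st place, 7 for 2nd, and 6 for 3rd.
That gives 8 × 7 × 6 = 336.

336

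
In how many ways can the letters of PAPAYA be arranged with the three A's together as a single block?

12

Treat the 3 copies of A as a single block. The multiset to arrange is then {AAA, P, P, Y}, 4 items in all.
That gives (4)!/(2!) = 12 arrangements.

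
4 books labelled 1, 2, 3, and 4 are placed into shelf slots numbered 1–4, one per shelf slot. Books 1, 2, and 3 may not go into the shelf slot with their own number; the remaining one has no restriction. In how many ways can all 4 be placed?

11

Let Aᵢ (for i ∈ {1, 2, 3}) be the placements that put book i in its forbidden shelf slot. Any j of these fix j positions, leaving (4−j)! ways to fill the rest, and there are C(3,j) ways to pick which j.
By inclusion–exclusion, the number of valid placements is Σ_{j=0}^{3} (−1)^j C(3,j)·(4−j)!.
Computing: 24 − 18 + 6 − 1 = 11.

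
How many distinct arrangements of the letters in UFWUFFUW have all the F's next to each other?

Treat the 3 copies of F as a single block. The multiset to arrange is then {FFF, U, U, U, W, W}, 6 items in all.
That gives (6)!/(3!·2!) = 60 arrangements.

60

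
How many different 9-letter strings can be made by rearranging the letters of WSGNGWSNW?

7560

The 9 letters of WSGNGWSNW have repeats: G appearing twice, N appearing twice, S appearing twice, and W appearing 3 times.
Dividing 9! = 362880 by 3!·2!·2!·2! = 48 for the repeated letters gives 7560.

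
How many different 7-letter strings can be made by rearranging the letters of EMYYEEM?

The 7 letters of EMYYEEM have repeats: E appearing 3 times, M appearing twice, and Y appearing twice.
The number of distinct arrangements is 7!/(3!·2!·2!) = 5040/24 = 210.

210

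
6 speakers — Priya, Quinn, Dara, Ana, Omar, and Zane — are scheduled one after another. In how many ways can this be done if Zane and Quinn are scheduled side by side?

Place the 4 others and the Zane-Quinn pair as 5 objects in a line; the pair has 2 internal arrangements.
That gives 2 × 5! = 2 × 120 = 240.

240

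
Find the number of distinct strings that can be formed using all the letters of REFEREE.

105

Letter multiplicities in REFEREE: E×4, F×1, R×2.
Dividing 7! = 5040 by 4!·2! = 48 for the repeated letters gives 105.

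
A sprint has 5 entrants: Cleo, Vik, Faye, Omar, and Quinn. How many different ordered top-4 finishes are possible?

120

This is an ordered selection of 4 from 5: P(5,4).
That gives 5 × 4 × 3 × 2 = 120.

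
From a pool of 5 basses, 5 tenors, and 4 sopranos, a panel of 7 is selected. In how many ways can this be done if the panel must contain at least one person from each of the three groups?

Total 7-person selections from all 14: C(14,7) = 3432.
Selections missing a whole group: no basses → C(9,7) = 36; no tenors → C(9,7) = 36; no sopranos → C(10,7) = 120.
Add back selections omitting two groups (i.e. drawn from a single group): C(5,7) + C(5,7) + C(4,7) = 0.
By inclusion–exclusion: 3432 − 192 + 0 = 3240.

3240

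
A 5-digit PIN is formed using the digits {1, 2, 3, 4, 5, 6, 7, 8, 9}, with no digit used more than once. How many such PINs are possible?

15120

This is a permutation of 5 out of 9: P(9,5) = 9!/4!.
9 × 8 × 7 × 6 × 5 = 15120.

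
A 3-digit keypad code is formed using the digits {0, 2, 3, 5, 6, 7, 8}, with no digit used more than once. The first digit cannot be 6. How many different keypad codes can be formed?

180

The first digit has 7−1 = 6 choices (anything except 6).
The remaining 2 digits are filled from the other 6 symbols without repetition: 6 × 5 = 30.
Total: 6 × 30 = 180.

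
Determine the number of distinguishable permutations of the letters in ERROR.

20

ERROR has 5 letters with R appearing 3 times.
The number of distinct arrangements is 5!/(3!) = 120/6 = 20.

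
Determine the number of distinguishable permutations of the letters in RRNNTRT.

Letter multiplicities in RRNNTRT: N×2, R×3, T×2.
So there are 7! / (3!·2!·2!) = 210 distinguishable arrangements.

210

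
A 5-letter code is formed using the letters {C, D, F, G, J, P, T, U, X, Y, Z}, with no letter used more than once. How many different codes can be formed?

55440

With no repetition, fill the 5 letters in order: 11 choices, then 10, down to 7.
That product is 11 × 10 × 9 × 8 × 7 = 55440.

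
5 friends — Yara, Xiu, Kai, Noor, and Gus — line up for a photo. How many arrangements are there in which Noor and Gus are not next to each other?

72

Of the 5! = 120 arrangements, those with Noor and Gus adjacent number 2 × 4! = 48 (treat the pair as a block with 2 internal orders).
So 120 − 48 = 72 arrangements keep them apart.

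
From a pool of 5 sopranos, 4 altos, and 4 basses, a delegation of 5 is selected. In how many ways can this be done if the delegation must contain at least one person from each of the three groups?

980

Unrestricted: C(13,5) = 1287 ways to pick any 5 of the 13.
Subtract selections that omit an entire group: no sopranos → C(8,5) = 56; no altos → C(9,5) = 126; no basses → C(9,5) = 126.
Add back selections omitting two groups (i.e. drawn from a single group): C(5,5) + C(4,5) + C(4,5) = 1.
By inclusion–exclusion: 1287 − 308 + 1 = 980.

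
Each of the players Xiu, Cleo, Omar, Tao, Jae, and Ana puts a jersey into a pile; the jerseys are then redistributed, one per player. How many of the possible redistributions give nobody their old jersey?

This is the derangement count D_6: permutations of 6 items with no fixed point.
By inclusion–exclusion this is Σ_{j=0}^{6} (−1)^j C(6,j)·(6−j)!.
Computing: 720 − 720 + 360 − 120 + 30 − 6 + 1 = 265.

265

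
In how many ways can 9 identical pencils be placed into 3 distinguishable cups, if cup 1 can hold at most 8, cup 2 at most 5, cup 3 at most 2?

17

Without the upper bounds there are C(11,2) = 55 ways to split 9 among 3 cups.
Subtract solutions that violate a single cap (substitute x_i' = x_i − (cap_i+1)): x_1 ≥ 9 gives C(2,2) = 1; x_2 ≥ 6 gives C(5,2) = 10; x_3 ≥ 3 gives C(8,2) = 28. Together 39.
Add back pairs where two caps are both exceeded: 0 + 0 + 1 = 1.
By inclusion–exclusion the count is 55 − 39 + 1 = 17.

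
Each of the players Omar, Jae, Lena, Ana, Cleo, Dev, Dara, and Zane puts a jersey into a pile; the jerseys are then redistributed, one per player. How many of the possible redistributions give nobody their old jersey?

14833

Count assignments avoiding every fixed point. For any j of the 8 players fixed to their old jersey, the other 8−j can be arranged in (8−j)! ways.
By inclusion–exclusion this is Σ_{j=0}^{8} (−1)^j C(8,j)·(8−j)!.
Computing: 40320 − 40320 + 20160 − 6720 + 1680 − 336 + 56 − 8 + 1 = 14833.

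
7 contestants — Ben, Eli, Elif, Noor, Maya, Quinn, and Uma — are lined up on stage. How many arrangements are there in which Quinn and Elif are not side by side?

Of the 7! = 5040 arrangements, those with Quinn and Elif adjacent number 2 × 6! = 1440 (treat the pair as a block with 2 internal orders).
Complementary counting: 5040 − 1440 = 3600.

3600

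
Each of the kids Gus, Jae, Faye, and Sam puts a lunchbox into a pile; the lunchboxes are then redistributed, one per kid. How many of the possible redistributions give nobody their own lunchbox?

Let Aᵢ be the assignments in which kid i gets their own lunchbox. We want the size of the complement of A₁∪…∪A_4.
By inclusion–exclusion this is Σ_{j=0}^{4} (−1)^j C(4,j)·(4−j)!.
Computing: 24 − 24 + 12 − 4 + 1 = 9.

9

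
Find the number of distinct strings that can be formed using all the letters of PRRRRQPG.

840

PRRRRQPG has 8 letters with P appearing twice and R appearing 4 times.
The number of distinct arrangements is 8!/(4!·2!) = 40320/48 = 840.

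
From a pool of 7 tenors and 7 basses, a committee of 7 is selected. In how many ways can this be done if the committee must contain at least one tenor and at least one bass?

3430

With no constraint there are C(14,7) = 3432 possible selections.
Selections missing a whole group: no tenors → C(7,7) = 1; no basses → C(7,7) = 1.
Both groups omitted at once is impossible, so 3432 − 2 = 3430.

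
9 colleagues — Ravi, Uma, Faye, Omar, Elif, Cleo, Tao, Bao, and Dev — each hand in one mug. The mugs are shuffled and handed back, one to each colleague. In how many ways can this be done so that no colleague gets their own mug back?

133496

This is the derangement count D_9: permutations of 9 items with no fixed point.
By inclusion–exclusion this is Σ_{j=0}^{9} (−1)^j C(9,j)·(9−j)!.
Computing: 362880 − 362880 + 181440 − 60480 + 15120 − 3024 + 504 − 72 + 9 − 1 = 133496.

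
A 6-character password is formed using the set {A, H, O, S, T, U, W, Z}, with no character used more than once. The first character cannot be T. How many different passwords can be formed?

The first character has 8−1 = 7 choices (anything except T).
The remaining 5 characters are filled from the other 7 symbols without repetition: 7 × 6 × 5 × 4 × 3 = 2520.
Total: 7 × 2520 = 17640.

17640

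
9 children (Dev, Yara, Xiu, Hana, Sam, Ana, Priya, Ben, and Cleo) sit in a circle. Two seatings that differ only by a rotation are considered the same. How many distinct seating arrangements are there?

Seat Dev anywhere (absorbing the rotational symmetry), then permute the other 8: (8)! = 40320.

40320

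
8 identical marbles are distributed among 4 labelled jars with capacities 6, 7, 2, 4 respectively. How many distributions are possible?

85

By stars and bars, unrestricted non-negative solutions to x_1+…+x_4 = 8 number C(8+3,3) = 165.
Subtract solutions that violate a single cap (substitute x_i' = x_i − (cap_i+1)): x_1 ≥ 7 gives C(4,3) = 4; x_2 ≥ 8 gives C(3,3) = 1; x_3 ≥ 3 gives C(8,3) = 56; x_4 ≥ 5 gives C(6,3) = 20. Together 81.
Add back pairs where two caps are both exceeded: 0 + 0 + 0 + 0 + 0 + 1 = 1.
By inclusion–exclusion the count is 165 − 81 + 1 = 85.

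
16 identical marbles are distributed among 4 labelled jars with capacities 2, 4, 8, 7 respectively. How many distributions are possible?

45

Without the upper bounds there are C(19,3) = 969 ways to split 16 among 4 jars.
Subtract solutions that violate a single cap (substitute x_i' = x_i − (cap_i+1)): x_1 ≥ 3 gives C(16,3) = 560; x_2 ≥ 5 gives C(14,3) = 364; x_3 ≥ 9 gives C(10,3) = 120; x_4 ≥ 8 gives C(11,3) = 165. Together 1209.
Add back pairs where two caps are both exceeded: 165 + 35 + 56 + 10 + 20 + 0 = 286.
Subtract triples: 0 + 1 + 0 + 0 = 1.
By inclusion–exclusion the count is 969 − 1209 + 286 − 1 = 45.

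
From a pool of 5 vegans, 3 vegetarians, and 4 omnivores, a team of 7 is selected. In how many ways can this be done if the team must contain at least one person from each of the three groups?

747

Total 7-person selections from all 12: C(12,7) = 792.
Subtract selections that omit an entire group: no vegans → C(7,7) = 1; no vegetarians → C(9,7) = 36; no omnivores → C(8,7) = 8.
Add back selections omitting two groups (i.e. drawn from a single group): C(5,7) + C(3,7) + C(4,7) = 0.
By inclusion–exclusion: 792 − 45 + 0 = 747.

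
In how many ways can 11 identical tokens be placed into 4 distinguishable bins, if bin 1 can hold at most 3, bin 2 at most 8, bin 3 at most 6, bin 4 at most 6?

166

By stars and bars, unrestricted non-negative solutions to x_1+…+x_4 = 11 number C(11+3,3) = 364.
Subtract solutions that violate a single cap (substitute x_i' = x_i − (cap_i+1)): x_1 ≥ 4 gives C(10,3) = 120; x_2 ≥ 9 gives C(5,3) = 10; x_3 ≥ 7 gives C(7,3) = 35; x_4 ≥ 7 gives C(7,3) = 35. Together 200.
Add back pairs where two caps are both exceeded: 0 + 1 + 1 + 0 + 0 + 0 = 2.
By inclusion–exclusion the count is 364 − 200 + 2 = 166.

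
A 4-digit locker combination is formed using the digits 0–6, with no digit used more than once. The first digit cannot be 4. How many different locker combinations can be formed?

720

The first digit has 7−1 = 6 choices (anything except 4).
The remaining 3 digits are filled from the other 6 symbols without repetition: 6 × 5 × 4 = 120.
Total: 6 × 120 = 720.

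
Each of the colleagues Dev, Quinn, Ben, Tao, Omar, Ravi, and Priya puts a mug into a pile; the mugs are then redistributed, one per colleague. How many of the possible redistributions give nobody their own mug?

This is the derangement count D_7: permutations of 7 items with no fixed point.
By inclusion–exclusion this is Σ_{j=0}^{7} (−1)^j C(7,j)·(7−j)!.
Computing: 5040 − 5040 + 2520 − 840 + 210 − 42 + 7 − 1 = 1854.

1854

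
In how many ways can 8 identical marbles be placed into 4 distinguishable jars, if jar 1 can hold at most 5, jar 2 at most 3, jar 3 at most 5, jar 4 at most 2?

58

Without the upper bounds there are C(11,3) = 165 ways to split 8 among 4 jars.
Subtract solutions that violate a single cap (substitute x_i' = x_i − (cap_i+1)): x_1 ≥ 6 gives C(5,3) = 10; x_2 ≥ 4 gives C(7,3) = 35; x_3 ≥ 6 gives C(5,3) = 10; x_4 ≥ 3 gives C(8,3) = 56. Together 111.
Add back pairs where two caps are both exceeded: 0 + 0 + 0 + 0 + 4 + 0 = 4.
By inclusion–exclusion the count is 165 − 111 + 4 = 58.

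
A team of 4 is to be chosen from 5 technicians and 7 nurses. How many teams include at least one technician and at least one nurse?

455

With no constraint there are C(12,4) = 495 possible selections.
Subtract selections that omit an entire group: no technicians → C(7,4) = 35; no nurses → C(5,4) = 5.
Both groups omitted at once is impossible, so 495 − 40 = 455.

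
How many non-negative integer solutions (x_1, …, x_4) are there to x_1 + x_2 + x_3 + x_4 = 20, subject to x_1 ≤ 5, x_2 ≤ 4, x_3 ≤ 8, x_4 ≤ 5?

Ignoring the caps, the number of non-negative solutions to x_1+…+x_4 = 20 is C(23,3) = 1771.
Subtract solutions that violate a single cap (substitute x_i' = x_i − (cap_i+1)): x_1 ≥ 6 gives C(17,3) = 680; x_2 ≥ 5 gives C(18,3) = 816; x_3 ≥ 9 gives C(14,3) = 364; x_4 ≥ 6 gives C(17,3) = 680. Together 2540.
Add back pairs where two caps are both exceeded: 220 + 56 + 165 + 84 + 220 + 56 = 801.
Subtract triples: 1 + 20 + 0 + 1 = 22.
By inclusion–exclusion the count is 1771 − 2540 + 801 − 22 = 10.

10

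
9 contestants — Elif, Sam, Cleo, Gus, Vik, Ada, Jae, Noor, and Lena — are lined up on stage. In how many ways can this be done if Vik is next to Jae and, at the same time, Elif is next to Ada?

20160

Treat {Vik,Jae} as one block (2 orders) and {Elif,Ada} as another (2 orders).
That leaves 7 units to arrange: 2 × 2 × 7! = 4 × 5040 = 20160.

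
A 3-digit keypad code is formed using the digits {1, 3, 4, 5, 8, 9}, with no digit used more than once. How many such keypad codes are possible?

This is a permutation of 3 out of 6: P(6,3) = 6!/3!.
That product is 6 × 5 × 4 = 120.

120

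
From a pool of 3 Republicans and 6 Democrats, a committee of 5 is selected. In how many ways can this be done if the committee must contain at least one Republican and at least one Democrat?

120

Total 5-person selections from all 9: C(9,5) = 126.
Subtract selections that omit an entire group: no Republicans → C(6,5) = 6; no Democrats → C(3,5) = 0.
Both groups omitted at once is impossible, so 126 − 6 = 120.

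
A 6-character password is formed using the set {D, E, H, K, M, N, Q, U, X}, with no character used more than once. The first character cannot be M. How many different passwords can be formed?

53760

The first character has 9−1 = 8 choices (anything except M).
The remaining 5 characters are filled from the other 8 symbols without repetition: 8 × 7 × 6 × 5 × 4 = 6720.
Total: 8 × 6720 = 53760.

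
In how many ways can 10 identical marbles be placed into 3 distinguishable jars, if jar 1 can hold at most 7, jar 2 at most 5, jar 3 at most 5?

By stars and bars, unrestricted non-negative solutions to x_1+…+x_3 = 10 number C(10+2,2) = 66.
Subtract solutions that violate a single cap (substitute x_i' = x_i − (cap_i+1)): x_1 ≥ 8 gives C(4,2) = 6; x_2 ≥ 6 gives C(6,2) = 15; x_3 ≥ 6 gives C(6,2) = 15. Together 36.
No two caps can be exceeded simultaneously, so the pair terms are all 0.
By inclusion–exclusion the count is 66 − 36 + 0 = 30.

30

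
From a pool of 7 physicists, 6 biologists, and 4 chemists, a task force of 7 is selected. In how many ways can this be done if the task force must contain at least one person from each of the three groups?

Total 7-person selections from all 17: C(17,7) = 19448.
Subtract selections that omit an entire group: no physicists → C(10,7) = 120; no biologists → C(11,7) = 330; no chemists → C(13,7) = 1716.
Add back selections omitting two groups (i.e. drawn from a single group): C(7,7) + C(6,7) + C(4,7) = 1.
By inclusion–exclusion: 19448 − 2166 + 1 = 17283.

17283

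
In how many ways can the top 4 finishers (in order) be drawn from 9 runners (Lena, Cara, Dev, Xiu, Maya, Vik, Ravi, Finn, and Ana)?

There are 9 choices for 1st place, 8 for 2nd, and so on down to 6 for position 4.
That gives 9 × 8 × 7 × 6 = 3024.

3024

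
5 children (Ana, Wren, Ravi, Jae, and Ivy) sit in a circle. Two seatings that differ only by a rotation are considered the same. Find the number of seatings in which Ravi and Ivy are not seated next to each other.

All circular seatings of 5 people number (4)! = 24.
Those with Ravi next to Ivy: fuse the pair into one unit and seat 4 units around a circle — 2·(3)! = 12.
Subtracting, 24 − 12 = 12.

12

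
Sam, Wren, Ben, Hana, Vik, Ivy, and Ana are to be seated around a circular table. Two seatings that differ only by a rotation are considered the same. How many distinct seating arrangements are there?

720

Seat Sam anywhere (absorbing the rotational symmetry), then permute the other 6: (6)! = 720.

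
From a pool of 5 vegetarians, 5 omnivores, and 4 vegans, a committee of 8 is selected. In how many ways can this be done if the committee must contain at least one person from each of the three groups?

Unrestricted: C(14,8) = 3003 ways to pick any 8 of the 14.
Selections missing a whole group: no vegetarians → C(9,8) = 9; no omnivores → C(9,8) = 9; no vegans → C(10,8) = 45.
Add back selections omitting two groups (i.e. drawn from a single group): C(5,8) + C(5,8) + C(4,8) = 0.
By inclusion–exclusion: 3003 − 63 + 0 = 2940.

2940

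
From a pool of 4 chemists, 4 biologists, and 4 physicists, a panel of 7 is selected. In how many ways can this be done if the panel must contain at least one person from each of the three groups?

768

Total 7-person selections from all 12: C(12,7) = 792.
Subtract selections that omit an entire group: no chemists → C(8,7) = 8; no biologists → C(8,7) = 8; no physicists → C(8,7) = 8.
Add back selections omitting two groups (i.e. drawn from a single group): C(4,7) + C(4,7) + C(4,7) = 0.
By inclusion–exclusion: 792 − 24 + 0 = 768.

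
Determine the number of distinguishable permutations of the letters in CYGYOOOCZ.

15120

Letter multiplicities in CYGYOOOCZ: C×2, G×1, O×3, Y×2, Z×1.
Dividing 9! = 362880 by 3!·2!·2! = 24 for the repeated letters gives 15120.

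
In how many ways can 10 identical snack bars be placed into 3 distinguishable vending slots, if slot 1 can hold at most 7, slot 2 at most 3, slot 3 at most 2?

By stars and bars, unrestricted non-negative solutions to x_1+…+x_3 = 10 number C(10+2,2) = 66.
Subtract solutions that violate a single cap (substitute x_i' = x_i − (cap_i+1)): x_1 ≥ 8 gives C(4,2) = 6; x_2 ≥ 4 gives C(8,2) = 28; x_3 ≥ 3 gives C(9,2) = 36. Together 70.
Add back pairs where two caps are both exceeded: 0 + 0 + 10 = 10.
By inclusion–exclusion the count is 66 − 70 + 10 = 6.

6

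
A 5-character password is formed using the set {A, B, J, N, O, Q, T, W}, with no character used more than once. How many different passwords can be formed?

With no repetition, fill the 5 characters in order: 8 choices, then 7, down to 4.
8 × 7 × 6 × 5 × 4 = 6720.

6720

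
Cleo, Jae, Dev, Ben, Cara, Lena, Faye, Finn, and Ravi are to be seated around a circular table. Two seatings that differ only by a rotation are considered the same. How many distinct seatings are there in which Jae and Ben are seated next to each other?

10080

Glue Jae and Ben into a block (2 internal orders). Seating 8 units around a circle gives (7)! arrangements.
So 2 × (7)! = 2 × 5040 = 10080.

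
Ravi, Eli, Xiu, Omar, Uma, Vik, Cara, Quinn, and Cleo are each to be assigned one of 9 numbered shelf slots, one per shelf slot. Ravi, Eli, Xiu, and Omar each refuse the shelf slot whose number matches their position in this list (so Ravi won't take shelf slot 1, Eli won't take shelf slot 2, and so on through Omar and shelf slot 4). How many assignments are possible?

229080

Let Aᵢ (for 1 ≤ i ≤ 4) be the placements that put person i in their forbidden shelf slot. Any j of these fix j positions, leaving (9−j)! ways to fill the rest, and there are C(4,j) ways to pick which j.
By inclusion–exclusion, the number of valid placements is Σ_{j=0}^{4} (−1)^j C(4,j)·(9−j)!.
Computing: 362880 − 161280 + 30240 − 2880 + 120 = 229080.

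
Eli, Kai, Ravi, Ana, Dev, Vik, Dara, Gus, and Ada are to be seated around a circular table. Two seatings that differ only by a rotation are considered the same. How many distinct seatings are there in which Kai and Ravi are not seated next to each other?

Without the restriction there are (8)! = 40320 seatings.
Seatings with Kai beside Ravi: treat them as a block with 2 internal orders, giving 2 × (7)! = 10080.
Subtracting, 40320 − 10080 = 30240.

30240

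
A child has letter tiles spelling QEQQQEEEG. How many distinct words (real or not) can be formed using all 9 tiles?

630

QEQQQEEEG has 9 letters with E appearing 4 times and Q appearing 4 times.
The number of distinct arrangements is 9!/(4!·4!) = 362880/576 = 630.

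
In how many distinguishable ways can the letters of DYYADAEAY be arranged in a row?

DYYADAEAY has 9 letters with A appearing 3 times, D appearing twice, and Y appearing 3 times.
The number of distinct arrangements is 9!/(3!·3!·2!) = 362880/72 = 5040.

5040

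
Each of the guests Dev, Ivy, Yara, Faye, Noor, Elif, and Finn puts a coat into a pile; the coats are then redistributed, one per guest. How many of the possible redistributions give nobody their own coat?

1854

Count assignments avoiding every fixed point. For any j of the 7 guests fixed to their own coat, the other 7−j can be arranged in (7−j)! ways.
By inclusion–exclusion this is Σ_{j=0}^{7} (−1)^j C(7,j)·(7−j)!.
Computing: 5040 − 5040 + 2520 − 840 + 210 − 42 + 7 − 1 = 1854.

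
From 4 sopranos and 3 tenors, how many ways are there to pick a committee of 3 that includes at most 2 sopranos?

31

Split by how many sopranos are chosen (0 through 2).
Sum: C(4,0)·C(3,3) + C(4,1)·C(3,2) + C(4,2)·C(3,1) = 1 + 12 + 18 = 31.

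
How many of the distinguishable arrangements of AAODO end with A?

12

With the last slot taken by A, it remains to arrange the other 4 letters (AODO).
Those 4 letters have O appearing twice, giving (4)!/(2!) = 12.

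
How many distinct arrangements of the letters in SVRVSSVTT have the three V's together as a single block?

420

Treat the 3 copies of V as a single block. The multiset to arrange is then {VVV, R, S, S, S, T, T}, 7 items in all.
That gives (7)!/(3!·2!) = 420 arrangements.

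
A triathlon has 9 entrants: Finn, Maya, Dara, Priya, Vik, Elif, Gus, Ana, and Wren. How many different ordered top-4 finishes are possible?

3024

There are 9 choices for 1st place, 8 for 2nd, and so on down to 6 for position 4.
That gives 9 × 8 × 7 × 6 = 3024.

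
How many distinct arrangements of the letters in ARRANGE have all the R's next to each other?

Treat the 2 copies of R as a single block. The multiset to arrange is then {RR, A, A, E, G, N}, 6 items in all.
That gives (6)!/(2!) = 360 arrangements.

360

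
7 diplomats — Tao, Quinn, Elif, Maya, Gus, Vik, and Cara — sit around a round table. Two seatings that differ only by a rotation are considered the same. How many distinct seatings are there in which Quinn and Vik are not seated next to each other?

480

Without the restriction there are (6)! = 720 seatings.
Seatings with Quinn beside Vik: treat them as a block with 2 internal orders, giving 2 × (5)! = 240.
Subtracting, 720 − 240 = 480.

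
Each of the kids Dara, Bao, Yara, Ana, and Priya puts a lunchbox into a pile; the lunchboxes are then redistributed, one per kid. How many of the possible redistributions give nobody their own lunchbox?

This is the derangement count D_5: permutations of 5 items with no fixed point.
By inclusion–exclusion this is Σ_{j=0}^{5} (−1)^j C(5,j)·(5−j)!.
Computing: 120 − 120 + 60 − 20 + 5 − 1 = 44.

44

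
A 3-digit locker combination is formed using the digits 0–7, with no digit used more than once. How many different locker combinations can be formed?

336

Choose and order 3 of the 8 symbols: the first digit has 8 options, the next 7, then 6.
8 × 7 × 6 = 336.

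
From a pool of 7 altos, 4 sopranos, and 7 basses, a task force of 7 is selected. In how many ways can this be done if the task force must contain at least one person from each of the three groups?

27734

With no constraint there are C(18,7) = 31824 possible selections.
Subtract selections that omit an entire group: no altos → C(11,7) = 330; no sopranos → C(14,7) = 3432; no basses → C(11,7) = 330.
Add back selections omitting two groups (i.e. drawn from a single group): C(7,7) + C(4,7) + C(7,7) = 2.
By inclusion–exclusion: 31824 − 4092 + 2 = 27734.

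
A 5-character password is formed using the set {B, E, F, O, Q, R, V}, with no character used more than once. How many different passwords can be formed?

2520

This is a permutation of 5 out of 7: P(7,5) = 7!/2!.
That product is 7 × 6 × 5 × 4 × 3 = 2520.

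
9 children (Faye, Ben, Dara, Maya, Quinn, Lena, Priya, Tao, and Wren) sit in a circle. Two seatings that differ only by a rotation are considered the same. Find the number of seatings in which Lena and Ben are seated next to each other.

Glue Lena and Ben into a block (2 internal orders). Seating 8 units around a circle gives (7)! arrangements.
So 2 × (7)! = 2 × 5040 = 10080.

10080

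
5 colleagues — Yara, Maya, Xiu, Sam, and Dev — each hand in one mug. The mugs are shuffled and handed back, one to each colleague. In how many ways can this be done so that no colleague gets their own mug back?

44

This is the derangement count D_5: permutations of 5 items with no fixed point.
By inclusion–exclusion this is Σ_{j=0}^{5} (−1)^j C(5,j)·(5−j)!.
Computing: 120 − 120 + 60 − 20 + 5 − 1 = 44.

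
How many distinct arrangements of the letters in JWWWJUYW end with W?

420

Fix W in the last position and arrange the remaining 7 letters.
Those 7 letters have J appearing twice and W appearing 3 times, giving (7)!/(3!·2!) = 420.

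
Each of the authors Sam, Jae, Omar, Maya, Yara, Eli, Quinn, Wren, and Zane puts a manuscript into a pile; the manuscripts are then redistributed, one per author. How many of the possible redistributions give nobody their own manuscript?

133496

This is the derangement count D_9: permutations of 9 items with no fixed point.
By inclusion–exclusion this is Σ_{j=0}^{9} (−1)^j C(9,j)·(9−j)!.
Computing: 362880 − 362880 + 181440 − 60480 + 15120 − 3024 + 504 − 72 + 9 − 1 = 133496.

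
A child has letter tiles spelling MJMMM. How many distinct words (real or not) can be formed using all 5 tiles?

5

MJMMM has 5 letters with M appearing 4 times.
So there are 5! / (4!) = 5 distinguishable arrangements.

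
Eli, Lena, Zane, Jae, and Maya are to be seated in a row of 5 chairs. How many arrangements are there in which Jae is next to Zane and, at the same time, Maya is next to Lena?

Treat {Jae,Zane} as one block (2 orders) and {Maya,Lena} as another (2 orders).
That leaves 3 units to arrange: 2 × 2 × 3! = 4 × 6 = 24.

24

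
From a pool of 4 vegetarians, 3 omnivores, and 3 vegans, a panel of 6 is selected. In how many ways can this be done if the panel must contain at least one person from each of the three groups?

Unrestricted: C(10,6) = 210 ways to pick any 6 of the 10.
Selections missing a whole group: no vegetarians → C(6,6) = 1; no omnivores → C(7,6) = 7; no vegans → C(7,6) = 7.
Add back selections omitting two groups (i.e. drawn from a single group): C(4,6) + C(3,6) + C(3,6) = 0.
By inclusion–exclusion: 210 − 15 + 0 = 195.

195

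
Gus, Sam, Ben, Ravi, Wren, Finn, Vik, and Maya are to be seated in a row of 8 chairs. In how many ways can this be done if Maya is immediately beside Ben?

10080

Place the 6 others and the Maya-Ben pair as 7 objects in a line; the pair has 2 internal arrangements.
That gives 2 × 7! = 2 × 5040 = 10080.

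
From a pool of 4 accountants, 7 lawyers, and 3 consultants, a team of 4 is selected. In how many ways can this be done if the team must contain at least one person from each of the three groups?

With no constraint there are C(14,4) = 1001 possible selections.
Selections missing a whole group: no accountants → C(10,4) = 210; no lawyers → C(7,4) = 35; no consultants → C(11,4) = 330.
Add back selections omitting two groups (i.e. drawn from a single group): C(4,4) + C(7,4) + C(3,4) = 36.
By inclusion–exclusion: 1001 − 575 + 36 = 462.

462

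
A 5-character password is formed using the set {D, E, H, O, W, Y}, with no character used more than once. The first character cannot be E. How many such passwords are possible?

The first character has 6−1 = 5 choices (anything except E).
The remaining 4 characters are filled from the other 5 symbols without repetition: 5 × 4 × 3 × 2 = 120.
Total: 5 × 120 = 600.

600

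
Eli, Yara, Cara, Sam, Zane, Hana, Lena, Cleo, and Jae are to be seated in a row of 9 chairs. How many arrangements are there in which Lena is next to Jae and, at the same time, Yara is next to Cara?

Treat {Lena,Jae} as one block (2 orders) and {Yara,Cara} as another (2 orders).
That leaves 7 units to arrange: 2 × 2 × 7! = 4 × 5040 = 20160.

20160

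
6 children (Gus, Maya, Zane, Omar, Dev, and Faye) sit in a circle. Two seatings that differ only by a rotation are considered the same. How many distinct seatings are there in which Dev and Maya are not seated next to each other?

All circular seatings of 6 people number (5)! = 120.
Those with Dev next to Maya: fuse the pair into one unit and seat 5 units around a circle — 2·(4)! = 48.
Subtracting, 120 − 48 = 72.

72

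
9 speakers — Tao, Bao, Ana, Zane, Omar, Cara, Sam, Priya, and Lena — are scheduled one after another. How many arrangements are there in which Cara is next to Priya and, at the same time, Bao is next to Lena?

20160

Treat {Cara,Priya} as one block (2 orders) and {Bao,Lena} as another (2 orders).
That leaves 7 units to arrange: 2 × 2 × 7! = 4 × 5040 = 20160.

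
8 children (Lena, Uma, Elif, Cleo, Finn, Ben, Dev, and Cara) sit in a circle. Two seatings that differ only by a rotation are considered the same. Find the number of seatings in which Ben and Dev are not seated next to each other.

Without the restriction there are (7)! = 5040 seatings.
Seatings with Ben beside Dev: treat them as a block with 2 internal orders, giving 2 × (6)! = 1440.
Subtracting, 5040 − 1440 = 3600.

3600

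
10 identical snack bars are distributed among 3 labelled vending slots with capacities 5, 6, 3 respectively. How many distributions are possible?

Without the upper bounds there are C(12,2) = 66 ways to split 10 among 3 vending slots.
Subtract solutions that violate a single cap (substitute x_i' = x_i − (cap_i+1)): x_1 ≥ 6 gives C(6,2) = 15; x_2 ≥ 7 gives C(5,2) = 10; x_3 ≥ 4 gives C(8,2) = 28. Together 53.
Add back pairs where two caps are both exceeded: 0 + 1 + 0 = 1.
By inclusion–exclusion the count is 66 − 53 + 1 = 14.

14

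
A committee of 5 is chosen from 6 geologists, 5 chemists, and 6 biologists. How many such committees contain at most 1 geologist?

Split by how many geologists are chosen (0 through 1).
Sum: C(6,0)·C(11,5) + C(6,1)·C(11,4) = 462 + 1980 = 2442.

2442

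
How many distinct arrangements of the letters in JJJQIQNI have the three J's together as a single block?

180

Treat the 3 copies of J as a single block. The multiset to arrange is then {JJJ, I, I, N, Q, Q}, 6 items in all.
That gives (6)!/(2!·2!) = 180 arrangements.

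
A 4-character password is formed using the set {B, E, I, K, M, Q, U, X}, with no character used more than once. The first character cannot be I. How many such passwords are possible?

The first character has 8−1 = 7 choices (anything except I).
The remaining 3 characters are filled from the other 7 symbols without repetition: 7 × 6 × 5 = 210.
Total: 7 × 210 = 1470.

1470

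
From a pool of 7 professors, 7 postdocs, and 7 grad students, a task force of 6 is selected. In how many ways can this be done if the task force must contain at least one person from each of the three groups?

45276

Unrestricted: C(21,6) = 54264 ways to pick any 6 of the 21.
Subtract selections that omit an entire group: no professors → C(14,6) = 3003; no postdocs → C(14,6) = 3003; no grad students → C(14,6) = 3003.
Add back selections omitting two groups (i.e. drawn from a single group): C(7,6) + C(7,6) + C(7,6) = 21.
By inclusion–exclusion: 54264 − 9009 + 21 = 45276.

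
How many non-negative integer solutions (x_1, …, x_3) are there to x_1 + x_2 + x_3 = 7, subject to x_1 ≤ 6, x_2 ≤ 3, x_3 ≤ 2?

11

By stars and bars, unrestricted non-negative solutions to x_1+…+x_3 = 7 number C(7+2,2) = 36.
Subtract solutions that violate a single cap (substitute x_i' = x_i − (cap_i+1)): x_1 ≥ 7 gives C(2,2) = 1; x_2 ≥ 4 gives C(5,2) = 10; x_3 ≥ 3 gives C(6,2) = 15. Together 26.
Add back pairs where two caps are both exceeded: 0 + 0 + 1 = 1.
By inclusion–exclusion the count is 36 − 26 + 1 = 11.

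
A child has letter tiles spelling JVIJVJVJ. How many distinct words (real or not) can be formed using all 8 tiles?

280

JVIJVJVJ has 8 letters with J appearing 4 times and V appearing 3 times.
Dividing 8! = 40320 by 4!·3! = 144 for the repeated letters gives 280.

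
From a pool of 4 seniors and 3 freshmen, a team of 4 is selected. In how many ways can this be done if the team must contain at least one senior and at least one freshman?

34

Unrestricted: C(7,4) = 35 ways to pick any 4 of the 7.
Subtract selections that omit an entire group: no seniors → C(3,4) = 0; no freshmen → C(4,4) = 1.
Both groups omitted at once is impossible, so 35 − 1 = 34.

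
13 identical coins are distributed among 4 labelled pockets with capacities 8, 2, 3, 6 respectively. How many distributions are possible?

Without the upper bounds there are C(16,3) = 560 ways to split 13 among 4 pockets.
Subtract solutions that violate a single cap (substitute x_i' = x_i − (cap_i+1)): x_1 ≥ 9 gives C(7,3) = 35; x_2 ≥ 3 gives C(13,3) = 286; x_3 ≥ 4 gives C(12,3) = 220; x_4 ≥ 7 gives C(9,3) = 84. Together 625.
Add back pairs where two caps are both exceeded: 4 + 1 + 0 + 84 + 20 + 10 = 119.
By inclusion–exclusion the count is 560 − 625 + 119 = 54.

54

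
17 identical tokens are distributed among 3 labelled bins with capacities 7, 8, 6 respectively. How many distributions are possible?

15

Ignoring the caps, the number of non-negative solutions to x_1+…+x_3 = 17 is C(19,2) = 171.
Subtract solutions that violate a single cap (substitute x_i' = x_i − (cap_i+1)): x_1 ≥ 8 gives C(11,2) = 55; x_2 ≥ 9 gives C(10,2) = 45; x_3 ≥ 7 gives C(12,2) = 66. Together 166.
Add back pairs where two caps are both exceeded: 1 + 6 + 3 = 10.
By inclusion–exclusion the count is 171 − 166 + 10 = 15.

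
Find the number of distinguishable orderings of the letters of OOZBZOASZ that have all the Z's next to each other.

Treat the 3 copies of Z as a single block. The multiset to arrange is then {ZZZ, A, B, O, O, O, S}, 7 items in all.
That gives (7)!/(3!) = 840 arrangements.

840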